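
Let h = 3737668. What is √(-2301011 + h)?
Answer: √1436657 ≈ 1198.6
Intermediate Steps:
√(-2301011 + h) = √(-2301011 + 3737668) = √1436657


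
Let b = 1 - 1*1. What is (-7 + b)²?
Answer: 49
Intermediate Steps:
b = 0 (b = 1 - 1 = 0)
(-7 + b)² = (-7 + 0)² = (-7)² = 49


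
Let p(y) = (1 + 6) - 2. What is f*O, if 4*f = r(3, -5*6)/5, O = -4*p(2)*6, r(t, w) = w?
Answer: 180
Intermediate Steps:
p(y) = 5 (p(y) = 7 - 2 = 5)
O = -120 (O = -4*5*6 = -20*6 = -120)
f = -3/2 (f = (-5*6/5)/4 = (-30*⅕)/4 = (¼)*(-6) = -3/2 ≈ -1.5000)
f*O = -3/2*(-120) = 180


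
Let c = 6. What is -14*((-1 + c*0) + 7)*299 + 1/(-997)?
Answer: -25040653/997 ≈ -25116.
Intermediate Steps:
-14*((-1 + c*0) + 7)*299 + 1/(-997) = -14*((-1 + 6*0) + 7)*299 + 1/(-997) = -14*((-1 + 0) + 7)*299 - 1/997 = -14*(-1 + 7)*299 - 1/997 = -14*6*299 - 1/997 = -84*299 - 1/997 = -25116 - 1/997 = -25040653/997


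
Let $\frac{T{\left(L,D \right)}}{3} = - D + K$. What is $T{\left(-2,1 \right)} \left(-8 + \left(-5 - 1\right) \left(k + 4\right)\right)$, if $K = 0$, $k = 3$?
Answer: $150$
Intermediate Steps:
$T{\left(L,D \right)} = - 3 D$ ($T{\left(L,D \right)} = 3 \left(- D + 0\right) = 3 \left(- D\right) = - 3 D$)
$T{\left(-2,1 \right)} \left(-8 + \left(-5 - 1\right) \left(k + 4\right)\right) = \left(-3\right) 1 \left(-8 + \left(-5 - 1\right) \left(3 + 4\right)\right) = - 3 \left(-8 - 42\right) = \left(-3\right) \left(-50\right) = 150$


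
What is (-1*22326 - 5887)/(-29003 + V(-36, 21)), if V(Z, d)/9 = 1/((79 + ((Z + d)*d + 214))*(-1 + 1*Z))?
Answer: 22965382/23608433 ≈ 0.97276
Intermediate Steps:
V(Z, d) = 9/((-1 + Z)*(293 + d*(Z + d))) (V(Z, d) = 9*(1/((79 + ((Z + d)*d + 214))*(-1 + 1*Z))) = 9*(1/((79 + (d*(Z + d) + 214))*(-1 + Z))) = 9*(1/((79 + (214 + d*(Z + d)))*(-1 + Z))) = 9*(1/((293 + d*(Z + d))*(-1 + Z))) = 9*(1/((-1 + Z)*(293 + d*(Z + d)))) = 9/((-1 + Z)*(293 + d*(Z + d))))
(-1*22326 - 5887)/(-29003 + V(-36, 21)) = (-1*22326 - 5887)/(-29003 + 9/(-293 - 1*21² + 293*(-36) - 36*21² + 21*(-36)² - 1*(-36)*21)) = (-22326 - 5887)/(-29003 + 9/(-293 - 1*441 - 10548 - 36*441 + 21*1296 + 756)) = -28213/(-29003 + 9/(-293 - 441 - 10548 - 15876 + 27216 + 756)) = -28213/(-29003 + 9/814) = -28213/(-23608433/814) = -28213*(-814/23608433) = 22965382/23608433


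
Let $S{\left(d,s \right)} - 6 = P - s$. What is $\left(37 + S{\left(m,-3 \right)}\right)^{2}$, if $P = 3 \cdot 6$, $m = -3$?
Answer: $4096$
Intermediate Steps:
$P = 18$
$S{\left(d,s \right)} = 24 - s$ ($S{\left(d,s \right)} = 6 - \left(-18 + s\right) = 24 - s$)
$\left(37 + S{\left(m,-3 \right)}\right)^{2} = \left(37 + \left(24 - -3\right)\right)^{2} = \left(37 + \left(24 + 3\right)\right)^{2} = \left(37 + 27\right)^{2} = 64^{2} = 4096$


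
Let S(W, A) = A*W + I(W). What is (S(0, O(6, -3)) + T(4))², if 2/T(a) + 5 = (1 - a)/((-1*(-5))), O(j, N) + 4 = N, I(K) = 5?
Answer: 4225/196 ≈ 21.556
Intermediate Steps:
O(j, N) = -4 + N
T(a) = 2/(-24/5 - a/5) (T(a) = 2/(-5 + (1 - a)/((-1*(-5)))) = 2/(-5 + (1 - a)/5) = 2/(-5 + (1 - a)*(⅕)) = 2/(-5 + (⅕ - a/5)) = 2/(-24/5 - a/5))
S(W, A) = 5 + A*W (S(W, A) = A*W + 5 = 5 + A*W)
(S(0, O(6, -3)) + T(4))² = ((5 + (-4 - 3)*0) - 10/(24 + 4))² = ((5 - 7*0) - 10/28)² = ((5 + 0) - 10*1/28)² = (5 - 5/14)² = (65/14)² = 4225/196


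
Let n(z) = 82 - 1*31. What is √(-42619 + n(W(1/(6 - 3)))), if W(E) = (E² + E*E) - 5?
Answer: 2*I*√10642 ≈ 206.32*I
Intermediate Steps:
W(E) = -5 + 2*E² (W(E) = (E² + E²) - 5 = 2*E² - 5 = -5 + 2*E²)
n(z) = 51 (n(z) = 82 - 31 = 51)
√(-42619 + n(W(1/(6 - 3)))) = √(-42619 + 51) = √(-42568) = 2*I*√10642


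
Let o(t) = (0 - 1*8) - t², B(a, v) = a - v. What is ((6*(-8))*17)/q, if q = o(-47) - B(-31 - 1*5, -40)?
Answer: 816/2221 ≈ 0.36740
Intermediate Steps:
o(t) = -8 - t² (o(t) = (0 - 8) - t² = -8 - t²)
q = -2221 (q = (-8 - 1*(-47)²) - ((-31 - 1*5) - 1*(-40)) = (-8 - 1*2209) - ((-31 - 5) + 40) = (-8 - 2209) - (-36 + 40) = -2217 - 1*4 = -2217 - 4 = -2221)
((6*(-8))*17)/q = ((6*(-8))*17)/(-2221) = -48*17*(-1/2221) = -816*(-1/2221) = 816/2221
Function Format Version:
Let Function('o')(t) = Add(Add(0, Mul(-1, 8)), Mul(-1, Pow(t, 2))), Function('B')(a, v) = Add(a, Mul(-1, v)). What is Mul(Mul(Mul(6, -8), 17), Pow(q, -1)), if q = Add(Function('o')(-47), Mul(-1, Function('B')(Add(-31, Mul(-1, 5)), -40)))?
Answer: Rational(816, 2221) ≈ 0.36740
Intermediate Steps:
Function('o')(t) = Add(-8, Mul(-1, Pow(t, 2))) (Function('o')(t) = Add(Add(0, -8), Mul(-1, Pow(t, 2))) = Add(-8, Mul(-1, Pow(t, 2))))
q = -2221 (q = Add(Add(-8, Mul(-1, Pow(-47, 2))), Mul(-1, Add(Add(-31, Mul(-1, 5)), Mul(-1, -40)))) = Add(Add(-8, Mul(-1, 2209)), Mul(-1, Add(Add(-31, -5), 40))) = Add(Add(-8, -2209), Mul(-1, Add(-36, 40))) = Add(-2217, Mul(-1, 4)) = Add(-2217, -4) = -2221)
Mul(Mul(Mul(6, -8), 17), Pow(q, -1)) = Mul(Mul(Mul(6, -8), 17), Pow(-2221, -1)) = Mul(Mul(-48, 17), Rational(-1, 2221)) = Mul(-816, Rational(-1, 2221)) = Rational(816, 2221)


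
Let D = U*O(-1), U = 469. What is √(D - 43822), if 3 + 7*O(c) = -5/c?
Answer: 2*I*√10922 ≈ 209.02*I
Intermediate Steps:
O(c) = -3/7 - 5/(7*c) (O(c) = -3/7 + (-5/c)/7 = -3/7 - 5/(7*c))
D = 134 (D = 469*((⅐)*(-5 - 3*(-1))/(-1)) = 469*((⅐)*(-1)*(-5 + 3)) = 469*((⅐)*(-1)*(-2)) = 469*(2/7) = 134)
√(D - 43822) = √(134 - 43822) = √(-43688) = 2*I*√10922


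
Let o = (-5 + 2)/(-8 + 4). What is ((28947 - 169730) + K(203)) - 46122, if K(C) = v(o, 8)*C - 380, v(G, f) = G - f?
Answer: -755027/4 ≈ -1.8876e+5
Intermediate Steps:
o = 3/4 (o = -3/(-4) = -3*(-1/4) = 3/4 ≈ 0.75000)
K(C) = -380 - 29*C/4 (K(C) = (3/4 - 1*8)*C - 380 = (3/4 - 8)*C - 380 = -29*C/4 - 380 = -380 - 29*C/4)
((28947 - 169730) + K(203)) - 46122 = ((28947 - 169730) + (-380 - 29/4*203)) - 46122 = (-140783 + (-380 - 5887/4)) - 46122 = (-140783 - 7407/4) - 46122 = -570539/4 - 46122 = -755027/4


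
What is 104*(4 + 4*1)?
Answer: 832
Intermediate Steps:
104*(4 + 4*1) = 104*(4 + 4) = 104*8 = 832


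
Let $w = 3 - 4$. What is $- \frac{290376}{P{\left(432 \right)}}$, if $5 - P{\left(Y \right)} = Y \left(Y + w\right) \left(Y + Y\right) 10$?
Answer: $\frac{290376}{1608698875} \approx 0.0001805$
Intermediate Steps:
$w = -1$ ($w = 3 - 4 = -1$)
$P{\left(Y \right)} = 5 - 20 Y^{2} \left(-1 + Y\right)$ ($P{\left(Y \right)} = 5 - Y \left(Y - 1\right) \left(Y + Y\right) 10 = 5 - Y \left(-1 + Y\right) 2 Y 10 = 5 - Y 2 Y \left(-1 + Y\right) 10 = 5 - 2 Y^{2} \left(-1 + Y\right) 10 = 5 - 20 Y^{2} \left(-1 + Y\right)$)
$- \frac{290376}{P{\left(432 \right)}} = - \frac{290376}{5 - 20 \cdot 432^{3} + 20 \cdot 432^{2}} = - \frac{290376}{5 - 1612431360 + 20 \cdot 186624} = - \frac{290376}{5 - 1612431360 + 3732480} = - \frac{290376}{-1608698875} = \left(-290376\right) \left(- \frac{1}{1608698875}\right) = \frac{290376}{1608698875}$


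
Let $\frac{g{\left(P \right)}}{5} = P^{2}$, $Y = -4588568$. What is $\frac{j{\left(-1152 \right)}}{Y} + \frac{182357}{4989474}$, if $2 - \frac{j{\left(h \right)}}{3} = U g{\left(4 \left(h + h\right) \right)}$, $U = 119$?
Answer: $\frac{27015957568574749}{817662169044} \approx 33041.0$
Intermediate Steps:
$g{\left(P \right)} = 5 P^{2}$
$j{\left(h \right)} = 6 - 114240 h^{2}$ ($j{\left(h \right)} = 6 - 3 \cdot 119 \cdot 5 \left(4 \left(h + h\right)\right)^{2} = 6 - 3 \cdot 119 \cdot 5 \left(4 \cdot 2 h\right)^{2} = 6 - 3 \cdot 119 \cdot 5 \left(8 h\right)^{2} = 6 - 3 \cdot 119 \cdot 5 \cdot 64 h^{2} = 6 - 3 \cdot 119 \cdot 320 h^{2} = 6 - 3 \cdot 38080 h^{2} = 6 - 114240 h^{2}$)
$\frac{j{\left(-1152 \right)}}{Y} + \frac{182357}{4989474} = \frac{6 - 114240 \left(-1152\right)^{2}}{-4588568} + \frac{182357}{4989474} = \left(6 - 151608360960\right) \left(- \frac{1}{4588568}\right) + 182357 \cdot \frac{1}{4989474} = \left(6 - 151608360960\right) \left(- \frac{1}{4588568}\right) + \frac{26051}{712782} = \left(-151608360954\right) \left(- \frac{1}{4588568}\right) + \frac{26051}{712782} = \frac{75804180477}{2294284} + \frac{26051}{712782} = \frac{27015957568574749}{817662169044}$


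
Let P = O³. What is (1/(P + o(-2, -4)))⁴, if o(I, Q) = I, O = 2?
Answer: 1/1296 ≈ 0.00077160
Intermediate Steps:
P = 8 (P = 2³ = 8)
(1/(P + o(-2, -4)))⁴ = (1/(8 - 2))⁴ = (1/6)⁴ = (⅙)⁴ = 1/1296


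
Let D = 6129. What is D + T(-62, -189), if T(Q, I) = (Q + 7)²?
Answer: 9154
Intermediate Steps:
T(Q, I) = (7 + Q)²
D + T(-62, -189) = 6129 + (7 - 62)² = 6129 + (-55)² = 6129 + 3025 = 9154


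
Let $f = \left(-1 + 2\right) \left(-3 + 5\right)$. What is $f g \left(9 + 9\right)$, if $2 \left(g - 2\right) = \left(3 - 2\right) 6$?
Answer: $180$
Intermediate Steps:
$f = 2$ ($f = 1 \cdot 2 = 2$)
$g = 5$ ($g = 2 + \frac{\left(3 - 2\right) 6}{2} = 2 + \frac{1 \cdot 6}{2} = 2 + \frac{1}{2} \cdot 6 = 2 + 3 = 5$)
$f g \left(9 + 9\right) = 2 \cdot 5 \left(9 + 9\right) = 10 \cdot 18 = 180$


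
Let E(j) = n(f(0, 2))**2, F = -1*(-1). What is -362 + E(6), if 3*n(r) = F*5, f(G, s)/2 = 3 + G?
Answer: -3233/9 ≈ -359.22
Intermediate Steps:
F = 1
f(G, s) = 6 + 2*G (f(G, s) = 2*(3 + G) = 6 + 2*G)
n(r) = 5/3 (n(r) = (1*5)/3 = (1/3)*5 = 5/3)
E(j) = 25/9 (E(j) = (5/3)**2 = 25/9)
-362 + E(6) = -362 + 25/9 = -3233/9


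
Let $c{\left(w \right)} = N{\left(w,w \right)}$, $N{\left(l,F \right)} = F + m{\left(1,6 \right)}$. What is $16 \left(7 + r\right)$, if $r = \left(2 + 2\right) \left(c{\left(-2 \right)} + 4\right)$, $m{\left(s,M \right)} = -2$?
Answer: $112$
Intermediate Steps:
$N{\left(l,F \right)} = -2 + F$ ($N{\left(l,F \right)} = F - 2 = -2 + F$)
$c{\left(w \right)} = -2 + w$
$r = 0$ ($r = \left(2 + 2\right) \left(\left(-2 - 2\right) + 4\right) = 4 \left(-4 + 4\right) = 4 \cdot 0 = 0$)
$16 \left(7 + r\right) = 16 \left(7 + 0\right) = 16 \cdot 7 = 112$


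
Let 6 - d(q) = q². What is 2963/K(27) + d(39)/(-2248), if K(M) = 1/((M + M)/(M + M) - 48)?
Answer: -313057213/2248 ≈ -1.3926e+5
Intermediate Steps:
d(q) = 6 - q²
K(M) = -1/47 (K(M) = 1/((2*M)/((2*M)) - 48) = 1/((2*M)*(1/(2*M)) - 48) = 1/(1 - 48) = 1/(-47) = -1/47)
2963/K(27) + d(39)/(-2248) = 2963/(-1/47) + (6 - 1*39²)/(-2248) = 2963*(-47) + (6 - 1*1521)*(-1/2248) = -139261 + (6 - 1521)*(-1/2248) = -139261 - 1515*(-1/2248) = -139261 + 1515/2248 = -313057213/2248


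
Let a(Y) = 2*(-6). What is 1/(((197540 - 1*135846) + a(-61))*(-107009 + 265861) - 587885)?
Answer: 1/9797721179 ≈ 1.0206e-10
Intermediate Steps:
a(Y) = -12
1/(((197540 - 1*135846) + a(-61))*(-107009 + 265861) - 587885) = 1/(((197540 - 1*135846) - 12)*(-107009 + 265861) - 587885) = 1/(((197540 - 135846) - 12)*158852 - 587885) = 1/((61694 - 12)*158852 - 587885) = 1/(61682*158852 - 587885) = 1/(9798309064 - 587885) = 1/9797721179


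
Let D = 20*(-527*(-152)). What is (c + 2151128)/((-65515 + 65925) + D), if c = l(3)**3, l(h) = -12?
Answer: 214940/160249 ≈ 1.3413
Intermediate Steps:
c = -1728 (c = (-12)**3 = -1728)
D = 1602080 (D = 20*80104 = 1602080)
(c + 2151128)/((-65515 + 65925) + D) = (-1728 + 2151128)/((-65515 + 65925) + 1602080) = 2149400/(410 + 1602080) = 2149400/1602490 = 2149400*(1/1602490) = 214940/160249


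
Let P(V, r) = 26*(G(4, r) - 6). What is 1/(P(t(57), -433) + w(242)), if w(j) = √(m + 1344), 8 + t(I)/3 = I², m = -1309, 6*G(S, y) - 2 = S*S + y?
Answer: -17589/34374454 - 9*√35/34374454 ≈ -0.00051324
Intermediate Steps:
G(S, y) = ⅓ + y/6 + S²/6 (G(S, y) = ⅓ + (S*S + y)/6 = ⅓ + (S² + y)/6 = ⅓ + (y + S²)/6 = ⅓ + (y/6 + S²/6) = ⅓ + y/6 + S²/6)
t(I) = -24 + 3*I²
w(j) = √35 (w(j) = √(-1309 + 1344) = √35)
P(V, r) = -78 + 13*r/3 (P(V, r) = 26*((⅓ + r/6 + (⅙)*4²) - 6) = 26*((⅓ + r/6 + (⅙)*16) - 6) = 26*((⅓ + r/6 + 8/3) - 6) = 26*((3 + r/6) - 6) = 26*(-3 + r/6) = -78 + 13*r/3)
1/(P(t(57), -433) + w(242)) = 1/((-78 + (13/3)*(-433)) + √35) = 1/((-78 - 5629/3) + √35) = 1/(-5863/3 + √35)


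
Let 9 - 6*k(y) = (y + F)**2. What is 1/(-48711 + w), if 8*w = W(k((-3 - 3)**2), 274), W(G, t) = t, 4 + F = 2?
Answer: -4/194707 ≈ -2.0544e-5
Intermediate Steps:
F = -2 (F = -4 + 2 = -2)
k(y) = 3/2 - (-2 + y)**2/6 (k(y) = 3/2 - (y - 2)**2/6 = 3/2 - (-2 + y)**2/6)
w = 137/4 (w = (1/8)*274 = 137/4 ≈ 34.250)
1/(-48711 + w) = 1/(-48711 + 137/4) = 1/(-194707/4) = -4/194707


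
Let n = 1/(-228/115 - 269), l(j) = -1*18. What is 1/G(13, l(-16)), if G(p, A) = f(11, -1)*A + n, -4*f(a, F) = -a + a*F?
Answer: -31163/3085252 ≈ -0.010101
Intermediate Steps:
f(a, F) = a/4 - F*a/4 (f(a, F) = -(-a + a*F)/4 = -(-a + F*a)/4 = a/4 - F*a/4)
l(j) = -18
n = -115/31163 (n = 1/(-228*1/115 - 269) = 1/(-228/115 - 269) = 1/(-31163/115) = -115/31163 ≈ -0.0036903)
G(p, A) = -115/31163 + 11*A/2 (G(p, A) = ((¼)*11*(1 - 1*(-1)))*A - 115/31163 = ((¼)*11*(1 + 1))*A - 115/31163 = ((¼)*11*2)*A - 115/31163 = 11*A/2 - 115/31163 = -115/31163 + 11*A/2)
1/G(13, l(-16)) = 1/(-115/31163 + (11/2)*(-18)) = 1/(-115/31163 - 99) = 1/(-3085252/31163) = -31163/3085252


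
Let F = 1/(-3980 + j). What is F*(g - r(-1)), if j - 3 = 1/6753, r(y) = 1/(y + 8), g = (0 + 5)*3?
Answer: -87789/23499595 ≈ -0.0037358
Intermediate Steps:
g = 15 (g = 5*3 = 15)
r(y) = 1/(8 + y)
j = 20260/6753 (j = 3 + 1/6753 = 20260/6753 ≈ 3.0001)
F = -6753/26856680 (F = 1/(-3980 + 20260/6753) = 1/(-26856680/6753) = -6753/26856680 ≈ -0.00025145)
F*(g - r(-1)) = -6753*(15 - 1/(8 - 1))/26856680 = -6753*(15 - 1/7)/26856680 = -6753*(15 - 1*⅐)/26856680 = -6753*(15 - ⅐)/26856680 = -6753/26856680*104/7 = -87789/23499595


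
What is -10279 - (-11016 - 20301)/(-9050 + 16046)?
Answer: -2178199/212 ≈ -10275.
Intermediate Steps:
-10279 - (-11016 - 20301)/(-9050 + 16046) = -10279 - (-31317)/6996 = -10279 - 1*(-949/212) = -10279 + 949/212 = -2178199/212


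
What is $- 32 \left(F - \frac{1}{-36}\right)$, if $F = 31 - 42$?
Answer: $\frac{3160}{9} \approx 351.11$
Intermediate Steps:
$F = -11$
$- 32 \left(F - \frac{1}{-36}\right) = - 32 \left(-11 - \frac{1}{-36}\right) = - 32 \left(-11 - - \frac{1}{36}\right) = - 32 \left(-11 + \frac{1}{36}\right) = \left(-32\right) \left(- \frac{395}{36}\right) = \frac{3160}{9}$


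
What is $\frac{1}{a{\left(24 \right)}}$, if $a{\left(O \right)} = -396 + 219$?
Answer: $- \frac{1}{177} \approx -0.0056497$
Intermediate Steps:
$a{\left(O \right)} = -177$
$\frac{1}{a{\left(24 \right)}} = \frac{1}{-177} = - \frac{1}{177}$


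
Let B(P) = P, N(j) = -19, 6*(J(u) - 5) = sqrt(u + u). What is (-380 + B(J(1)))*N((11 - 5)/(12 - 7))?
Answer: 7125 - 19*sqrt(2)/6 ≈ 7120.5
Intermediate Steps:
J(u) = 5 + sqrt(2)*sqrt(u)/6 (J(u) = 5 + sqrt(u + u)/6 = 5 + sqrt(2*u)/6 = 5 + (sqrt(2)*sqrt(u))/6 = 5 + sqrt(2)*sqrt(u)/6)
(-380 + B(J(1)))*N((11 - 5)/(12 - 7)) = (-380 + (5 + sqrt(2)*sqrt(1)/6))*(-19) = (-380 + (5 + (1/6)*sqrt(2)*1))*(-19) = (-380 + (5 + sqrt(2)/6))*(-19) = (-375 + sqrt(2)/6)*(-19) = 7125 - 19*sqrt(2)/6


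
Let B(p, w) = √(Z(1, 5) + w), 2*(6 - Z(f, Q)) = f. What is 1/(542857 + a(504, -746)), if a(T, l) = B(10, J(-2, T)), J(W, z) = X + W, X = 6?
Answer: 1085714/589387444879 - √38/589387444879 ≈ 1.8421e-6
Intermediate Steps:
Z(f, Q) = 6 - f/2
J(W, z) = 6 + W
B(p, w) = √(11/2 + w) (B(p, w) = √((6 - ½*1) + w) = √((6 - ½) + w) = √(11/2 + w))
a(T, l) = √38/2 (a(T, l) = √(22 + 4*(6 - 2))/2 = √(22 + 4*4)/2 = √(22 + 16)/2 = √38/2)
1/(542857 + a(504, -746)) = 1/(542857 + √38/2)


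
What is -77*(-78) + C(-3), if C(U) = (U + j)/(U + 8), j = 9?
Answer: 30036/5 ≈ 6007.2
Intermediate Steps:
C(U) = (9 + U)/(8 + U) (C(U) = (U + 9)/(U + 8) = (9 + U)/(8 + U))
-77*(-78) + C(-3) = -77*(-78) + (9 - 3)/(8 - 3) = 6006 + 6/5 = 30036/5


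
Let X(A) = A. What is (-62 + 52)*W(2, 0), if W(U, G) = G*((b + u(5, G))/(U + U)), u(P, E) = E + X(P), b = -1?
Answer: 0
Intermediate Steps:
u(P, E) = E + P
W(U, G) = G*(4 + G)/(2*U) (W(U, G) = G*((-1 + (G + 5))/(U + U)) = G*((-1 + (5 + G))/((2*U))) = G*((4 + G)*(1/(2*U))) = G*((4 + G)/(2*U)) = G*(4 + G)/(2*U))
(-62 + 52)*W(2, 0) = (-62 + 52)*((½)*0*(4 + 0)/2) = -5*0*4/2 = -10*0 = 0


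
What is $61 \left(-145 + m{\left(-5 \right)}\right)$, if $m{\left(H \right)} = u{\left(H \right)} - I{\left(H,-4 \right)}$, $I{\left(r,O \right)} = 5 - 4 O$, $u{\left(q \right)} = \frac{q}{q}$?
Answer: $-10065$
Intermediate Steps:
$u{\left(q \right)} = 1$
$m{\left(H \right)} = -20$ ($m{\left(H \right)} = 1 - \left(5 - -16\right) = 1 - \left(5 + 16\right) = 1 - 21 = -20$)
$61 \left(-145 + m{\left(-5 \right)}\right) = 61 \left(-145 - 20\right) = 61 \left(-165\right) = -10065$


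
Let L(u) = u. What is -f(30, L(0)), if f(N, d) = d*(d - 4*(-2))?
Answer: 0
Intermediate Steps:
f(N, d) = d*(8 + d) (f(N, d) = d*(d + 8) = d*(8 + d))
-f(30, L(0)) = -0*(8 + 0) = -0*8 = -1*0 = 0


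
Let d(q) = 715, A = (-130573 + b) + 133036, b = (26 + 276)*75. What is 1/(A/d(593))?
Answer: 65/2283 ≈ 0.028471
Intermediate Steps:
b = 22650 (b = 302*75 = 22650)
A = 25113 (A = (-130573 + 22650) + 133036 = -107923 + 133036 = 25113)
1/(A/d(593)) = 1/(25113/715) = 1/(25113*(1/715)) = 1/(2283/65) = 65/2283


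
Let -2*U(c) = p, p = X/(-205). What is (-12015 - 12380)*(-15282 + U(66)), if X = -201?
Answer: 745632699/2 ≈ 3.7282e+8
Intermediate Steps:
p = 201/205 (p = -201/(-205) = -201*(-1/205) = 201/205 ≈ 0.98049)
U(c) = -201/410 (U(c) = -½*201/205 = -201/410)
(-12015 - 12380)*(-15282 + U(66)) = (-12015 - 12380)*(-15282 - 201/410) = -24395*(-6265821/410) = 745632699/2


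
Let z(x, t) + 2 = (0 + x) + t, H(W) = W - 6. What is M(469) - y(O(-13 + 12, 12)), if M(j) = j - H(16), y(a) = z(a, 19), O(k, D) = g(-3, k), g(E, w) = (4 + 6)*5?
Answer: 392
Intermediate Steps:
H(W) = -6 + W
z(x, t) = -2 + t + x (z(x, t) = -2 + ((0 + x) + t) = -2 + (x + t) = -2 + (t + x) = -2 + t + x)
g(E, w) = 50 (g(E, w) = 10*5 = 50)
O(k, D) = 50
y(a) = 17 + a (y(a) = -2 + 19 + a = 17 + a)
M(j) = -10 + j (M(j) = j - (-6 + 16) = j - 1*10 = j - 10 = -10 + j)
M(469) - y(O(-13 + 12, 12)) = (-10 + 469) - (17 + 50) = 459 - 1*67 = 459 - 67 = 392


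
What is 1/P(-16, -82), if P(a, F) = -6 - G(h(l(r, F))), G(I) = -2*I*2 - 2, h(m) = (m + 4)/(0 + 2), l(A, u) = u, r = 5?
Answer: -1/160 ≈ -0.0062500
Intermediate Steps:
h(m) = 2 + m/2 (h(m) = (4 + m)/2 = (4 + m)*(1/2) = 2 + m/2)
G(I) = -2 - 4*I (G(I) = -4*I - 2 = -2 - 4*I)
P(a, F) = 4 + 2*F (P(a, F) = -6 - (-2 - 4*(2 + F/2)) = -6 - (-2 + (-8 - 2*F)) = -6 - (-10 - 2*F) = -6 + (10 + 2*F) = 4 + 2*F)
1/P(-16, -82) = 1/(4 + 2*(-82)) = 1/(4 - 164) = 1/(-160) = -1/160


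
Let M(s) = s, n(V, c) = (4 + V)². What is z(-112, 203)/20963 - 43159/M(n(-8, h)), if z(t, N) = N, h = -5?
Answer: -904738869/335408 ≈ -2697.4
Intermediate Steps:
z(-112, 203)/20963 - 43159/M(n(-8, h)) = 203/20963 - 43159/(4 - 8)² = 203*(1/20963) - 43159/((-4)²) = 203/20963 - 43159/16 = -904738869/335408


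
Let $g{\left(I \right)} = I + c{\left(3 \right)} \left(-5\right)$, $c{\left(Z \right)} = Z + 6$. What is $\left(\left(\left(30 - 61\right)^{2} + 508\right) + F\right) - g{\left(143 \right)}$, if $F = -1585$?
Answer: $-214$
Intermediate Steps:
$c{\left(Z \right)} = 6 + Z$
$g{\left(I \right)} = -45 + I$ ($g{\left(I \right)} = I + \left(6 + 3\right) \left(-5\right) = I + 9 \left(-5\right) = I - 45 = -45 + I$)
$\left(\left(\left(30 - 61\right)^{2} + 508\right) + F\right) - g{\left(143 \right)} = \left(\left(\left(30 - 61\right)^{2} + 508\right) - 1585\right) - \left(-45 + 143\right) = \left(\left(\left(-31\right)^{2} + 508\right) - 1585\right) - 98 = \left(\left(961 + 508\right) - 1585\right) - 98 = \left(1469 - 1585\right) - 98 = -116 - 98 = -214$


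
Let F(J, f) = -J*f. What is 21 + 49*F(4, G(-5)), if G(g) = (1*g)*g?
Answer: -4879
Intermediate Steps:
G(g) = g² (G(g) = g*g = g²)
F(J, f) = -J*f
21 + 49*F(4, G(-5)) = 21 + 49*(-1*4*(-5)²) = 21 + 49*(-1*4*25) = 21 + 49*(-100) = 21 - 4900 = -4879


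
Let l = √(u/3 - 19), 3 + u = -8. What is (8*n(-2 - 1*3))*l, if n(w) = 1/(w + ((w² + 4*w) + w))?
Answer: -16*I*√51/15 ≈ -7.6175*I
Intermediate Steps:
u = -11 (u = -3 - 8 = -11)
l = 2*I*√51/3 (l = √(-11/3 - 19) = √(-68/3) = 2*I*√51/3 ≈ 4.761*I)
n(w) = 1/(w² + 6*w) (n(w) = 1/(w + (w² + 5*w)) = 1/(w² + 6*w))
(8*n(-2 - 1*3))*l = (8*(1/((-2 - 1*3)*(6 + (-2 - 1*3)))))*(2*I*√51/3) = (8*(1/((-2 - 3)*(6 + (-2 - 3)))))*(2*I*√51/3) = (8*(1/((-5)*(6 - 5))))*(2*I*√51/3) = (8*(-⅕/1))*(2*I*√51/3) = (8*(-⅕*1))*(2*I*√51/3) = (8*(-⅕))*(2*I*√51/3) = -16*I*√51/15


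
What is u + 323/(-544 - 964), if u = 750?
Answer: 1130677/1508 ≈ 749.79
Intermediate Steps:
u + 323/(-544 - 964) = 750 + 323/(-544 - 964) = 750 + 323/(-1508) = 750 + 323*(-1/1508) = 750 - 323/1508 = 1130677/1508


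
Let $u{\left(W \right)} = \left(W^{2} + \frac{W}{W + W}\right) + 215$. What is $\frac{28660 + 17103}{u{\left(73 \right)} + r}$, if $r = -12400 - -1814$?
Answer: $- \frac{91526}{10083} \approx -9.0773$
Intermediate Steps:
$r = -10586$ ($r = -12400 + 1814 = -10586$)
$u{\left(W \right)} = \frac{431}{2} + W^{2}$ ($u{\left(W \right)} = \left(W^{2} + \frac{W}{2 W}\right) + 215 = \left(W^{2} + \frac{1}{2 W} W\right) + 215 = \left(W^{2} + \frac{1}{2}\right) + 215 = \left(\frac{1}{2} + W^{2}\right) + 215 = \frac{431}{2} + W^{2}$)
$\frac{28660 + 17103}{u{\left(73 \right)} + r} = \frac{28660 + 17103}{\left(\frac{431}{2} + 73^{2}\right) - 10586} = \frac{45763}{\left(\frac{431}{2} + 5329\right) - 10586} = \frac{45763}{\frac{11089}{2} - 10586} = \frac{45763}{- \frac{10083}{2}} = 45763 \left(- \frac{2}{10083}\right) = - \frac{91526}{10083}$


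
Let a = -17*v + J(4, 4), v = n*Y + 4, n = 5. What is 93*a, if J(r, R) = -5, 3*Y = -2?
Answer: -1519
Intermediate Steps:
Y = -⅔ (Y = (⅓)*(-2) = -⅔ ≈ -0.66667)
v = ⅔ (v = 5*(-⅔) + 4 = -10/3 + 4 = ⅔ ≈ 0.66667)
a = -49/3 (a = -17*⅔ - 5 = -34/3 - 5 = -49/3 ≈ -16.333)
93*a = 93*(-49/3) = -1519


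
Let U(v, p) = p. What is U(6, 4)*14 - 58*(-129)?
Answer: 7538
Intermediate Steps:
U(6, 4)*14 - 58*(-129) = 4*14 - 58*(-129) = 56 + 7482 = 7538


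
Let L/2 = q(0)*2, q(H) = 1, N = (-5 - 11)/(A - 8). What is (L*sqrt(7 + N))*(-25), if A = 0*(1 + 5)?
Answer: -300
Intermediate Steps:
A = 0 (A = 0*6 = 0)
N = 2 (N = (-5 - 11)/(0 - 8) = -16/(-8) = -16*(-1/8) = 2)
L = 4 (L = 2*(1*2) = 2*2 = 4)
(L*sqrt(7 + N))*(-25) = (4*sqrt(7 + 2))*(-25) = (4*sqrt(9))*(-25) = (4*3)*(-25) = 12*(-25) = -300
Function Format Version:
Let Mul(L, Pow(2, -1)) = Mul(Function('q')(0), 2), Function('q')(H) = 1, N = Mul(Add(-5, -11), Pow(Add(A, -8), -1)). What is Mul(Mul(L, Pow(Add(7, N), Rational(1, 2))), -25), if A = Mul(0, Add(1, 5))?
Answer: -300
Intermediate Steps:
A = 0 (A = Mul(0, 6) = 0)
N = 2 (N = Mul(Add(-5, -11), Pow(Add(0, -8), -1)) = Mul(-16, Pow(-8, -1)) = Mul(-16, Rational(-1, 8)) = 2)
L = 4 (L = Mul(2, Mul(1, 2)) = Mul(2, 2) = 4)
Mul(Mul(L, Pow(Add(7, N), Rational(1, 2))), -25) = Mul(Mul(4, Pow(Add(7, 2), Rational(1, 2))), -25) = Mul(Mul(4, Pow(9, Rational(1, 2))), -25) = Mul(Mul(4, 3), -25) = Mul(12, -25) = -300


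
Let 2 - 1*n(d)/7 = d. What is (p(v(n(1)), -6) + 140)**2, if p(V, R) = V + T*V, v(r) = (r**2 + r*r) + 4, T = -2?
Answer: 1444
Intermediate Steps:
n(d) = 14 - 7*d
v(r) = 4 + 2*r**2 (v(r) = (r**2 + r**2) + 4 = 2*r**2 + 4 = 4 + 2*r**2)
p(V, R) = -V (p(V, R) = V - 2*V = -V)
(p(v(n(1)), -6) + 140)**2 = (-(4 + 2*(14 - 7*1)**2) + 140)**2 = (-(4 + 2*(14 - 7)**2) + 140)**2 = (-(4 + 2*7**2) + 140)**2 = (-(4 + 2*49) + 140)**2 = (-(4 + 98) + 140)**2 = (-1*102 + 140)**2 = (-102 + 140)**2 = 38**2 = 1444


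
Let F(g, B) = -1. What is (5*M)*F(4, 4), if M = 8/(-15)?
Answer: 8/3 ≈ 2.6667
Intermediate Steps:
M = -8/15 (M = 8*(-1/15) = -8/15 ≈ -0.53333)
(5*M)*F(4, 4) = (5*(-8/15))*(-1) = -8/3*(-1) = 8/3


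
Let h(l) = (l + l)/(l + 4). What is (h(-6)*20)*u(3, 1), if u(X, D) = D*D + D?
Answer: 240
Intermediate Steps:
u(X, D) = D + D² (u(X, D) = D² + D = D + D²)
h(l) = 2*l/(4 + l) (h(l) = (2*l)/(4 + l) = 2*l/(4 + l))
(h(-6)*20)*u(3, 1) = ((2*(-6)/(4 - 6))*20)*(1*(1 + 1)) = ((2*(-6)/(-2))*20)*(1*2) = ((2*(-6)*(-½))*20)*2 = (6*20)*2 = 120*2 = 240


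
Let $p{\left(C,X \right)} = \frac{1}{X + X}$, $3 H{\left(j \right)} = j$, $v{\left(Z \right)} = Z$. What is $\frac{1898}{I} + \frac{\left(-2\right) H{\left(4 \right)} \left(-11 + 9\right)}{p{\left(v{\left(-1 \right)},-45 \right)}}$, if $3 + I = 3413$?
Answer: $- \frac{817451}{1705} \approx -479.44$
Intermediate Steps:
$I = 3410$ ($I = -3 + 3413 = 3410$)
$H{\left(j \right)} = \frac{j}{3}$
$p{\left(C,X \right)} = \frac{1}{2 X}$
$\frac{1898}{I} + \frac{\left(-2\right) H{\left(4 \right)} \left(-11 + 9\right)}{p{\left(v{\left(-1 \right)},-45 \right)}} = \frac{1898}{3410} + \frac{\left(-2\right) \frac{1}{3} \cdot 4 \left(-11 + 9\right)}{\frac{1}{2} \frac{1}{-45}} = 1898 \cdot \frac{1}{3410} + \frac{\left(-2\right) \frac{4}{3} \left(-2\right)}{\frac{1}{2} \left(- \frac{1}{45}\right)} = \frac{949}{1705} + \frac{\left(-2\right) \left(- \frac{8}{3}\right)}{- \frac{1}{90}} = \frac{949}{1705} + \frac{16}{3} \left(-90\right) = \frac{949}{1705} - 480 = - \frac{817451}{1705}$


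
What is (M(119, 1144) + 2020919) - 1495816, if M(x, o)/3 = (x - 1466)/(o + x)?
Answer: 221067016/421 ≈ 5.2510e+5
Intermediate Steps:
M(x, o) = 3*(-1466 + x)/(o + x) (M(x, o) = 3*((x - 1466)/(o + x)) = 3*((-1466 + x)/(o + x)) = 3*(-1466 + x)/(o + x))
(M(119, 1144) + 2020919) - 1495816 = (3*(-1466 + 119)/(1144 + 119) + 2020919) - 1495816 = (3*(-1347)/1263 + 2020919) - 1495816 = (3*(1/1263)*(-1347) + 2020919) - 1495816 = (-1347/421 + 2020919) - 1495816 = 850805552/421 - 1495816 = 221067016/421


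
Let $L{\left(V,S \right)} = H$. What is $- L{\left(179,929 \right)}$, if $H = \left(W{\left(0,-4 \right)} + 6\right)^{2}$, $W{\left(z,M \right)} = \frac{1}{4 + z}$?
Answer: $- \frac{625}{16} \approx -39.063$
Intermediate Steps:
$H = \frac{625}{16}$ ($H = \left(\frac{1}{4 + 0} + 6\right)^{2} = \left(\frac{1}{4} + 6\right)^{2} = \left(\frac{25}{4}\right)^{2} = \frac{625}{16} \approx 39.063$)
$L{\left(V,S \right)} = \frac{625}{16}$
$- L{\left(179,929 \right)} = \left(-1\right) \frac{625}{16} = - \frac{625}{16}$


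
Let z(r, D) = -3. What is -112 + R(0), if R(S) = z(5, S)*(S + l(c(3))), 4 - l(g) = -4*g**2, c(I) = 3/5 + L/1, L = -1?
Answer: -3148/25 ≈ -125.92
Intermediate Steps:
c(I) = -2/5 (c(I) = 3/5 - 1/1 = 3*(1/5) - 1*1 = 3/5 - 1 = -2/5)
l(g) = 4 + 4*g**2 (l(g) = 4 - (-4)*g**2 = 4 + 4*g**2)
R(S) = -348/25 - 3*S (R(S) = -3*(S + (4 + 4*(-2/5)**2)) = -3*(S + (4 + 4*(4/25))) = -3*(S + (4 + 16/25)) = -3*(S + 116/25) = -3*(116/25 + S) = -348/25 - 3*S)
-112 + R(0) = -112 + (-348/25 - 3*0) = -112 + (-348/25 + 0) = -112 - 348/25 = -3148/25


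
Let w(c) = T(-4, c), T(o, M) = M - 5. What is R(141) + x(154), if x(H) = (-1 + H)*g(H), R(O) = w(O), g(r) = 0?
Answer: 136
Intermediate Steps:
T(o, M) = -5 + M
w(c) = -5 + c
R(O) = -5 + O
x(H) = 0 (x(H) = (-1 + H)*0 = 0)
R(141) + x(154) = (-5 + 141) + 0 = 136 + 0 = 136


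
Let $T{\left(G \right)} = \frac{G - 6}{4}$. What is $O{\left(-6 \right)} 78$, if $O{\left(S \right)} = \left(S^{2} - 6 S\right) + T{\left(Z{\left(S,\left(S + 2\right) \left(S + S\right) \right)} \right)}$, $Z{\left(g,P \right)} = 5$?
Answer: $\frac{11193}{2} \approx 5596.5$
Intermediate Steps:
$T{\left(G \right)} = - \frac{3}{2} + \frac{G}{4}$ ($T{\left(G \right)} = \left(G - 6\right) \frac{1}{4} = \left(-6 + G\right) \frac{1}{4} = - \frac{3}{2} + \frac{G}{4}$)
$O{\left(S \right)} = - \frac{1}{4} + S^{2} - 6 S$ ($O{\left(S \right)} = \left(S^{2} - 6 S\right) + \left(- \frac{3}{2} + \frac{1}{4} \cdot 5\right) = \left(S^{2} - 6 S\right) + \left(- \frac{3}{2} + \frac{5}{4}\right) = \left(S^{2} - 6 S\right) - \frac{1}{4} = - \frac{1}{4} + S^{2} - 6 S$)
$O{\left(-6 \right)} 78 = \left(- \frac{1}{4} + \left(-6\right)^{2} - -36\right) 78 = \left(- \frac{1}{4} + 36 + 36\right) 78 = \frac{287}{4} \cdot 78 = \frac{11193}{2}$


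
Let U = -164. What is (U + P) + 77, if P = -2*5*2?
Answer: -107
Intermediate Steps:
P = -20 (P = -10*2 = -20)
(U + P) + 77 = (-164 - 20) + 77 = -184 + 77 = -107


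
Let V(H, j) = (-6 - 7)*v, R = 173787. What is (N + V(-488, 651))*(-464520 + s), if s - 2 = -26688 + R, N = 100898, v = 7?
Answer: -31998057133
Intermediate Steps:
V(H, j) = -91 (V(H, j) = (-6 - 7)*7 = -13*7 = -91)
s = 147101 (s = 2 + (-26688 + 173787) = 2 + 147099 = 147101)
(N + V(-488, 651))*(-464520 + s) = (100898 - 91)*(-464520 + 147101) = 100807*(-317419) = -31998057133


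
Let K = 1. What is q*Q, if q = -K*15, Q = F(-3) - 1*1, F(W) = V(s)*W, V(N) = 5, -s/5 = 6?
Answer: 240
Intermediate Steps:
s = -30 (s = -5*6 = -30)
F(W) = 5*W
Q = -16 (Q = 5*(-3) - 1*1 = -15 - 1 = -16)
q = -15 (q = -1*1*15 = -1*15 = -15)
q*Q = -15*(-16) = 240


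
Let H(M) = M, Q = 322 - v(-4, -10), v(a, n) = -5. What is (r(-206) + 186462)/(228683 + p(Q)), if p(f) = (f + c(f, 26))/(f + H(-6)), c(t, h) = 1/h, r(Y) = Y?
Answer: 1554492576/1908596821 ≈ 0.81447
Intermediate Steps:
Q = 327 (Q = 322 - 1*(-5) = 322 + 5 = 327)
p(f) = (1/26 + f)/(-6 + f) (p(f) = (f + 1/26)/(f - 6) = (f + 1/26)/(-6 + f) = (1/26 + f)/(-6 + f))
(r(-206) + 186462)/(228683 + p(Q)) = (-206 + 186462)/(228683 + (1/26 + 327)/(-6 + 327)) = 186256/(228683 + (8503/26)/321) = 186256/(228683 + (1/321)*(8503/26)) = 186256/(228683 + 8503/8346) = 186256/(1908596821/8346) = 186256*(8346/1908596821) = 1554492576/1908596821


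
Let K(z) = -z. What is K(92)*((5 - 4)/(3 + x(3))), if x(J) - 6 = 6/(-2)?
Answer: -46/3 ≈ -15.333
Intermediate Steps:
x(J) = 3 (x(J) = 6 + 6/(-2) = 6 + 6*(-1/2) = 6 - 3 = 3)
K(92)*((5 - 4)/(3 + x(3))) = (-1*92)*((5 - 4)/(3 + 3)) = -92/6 = -92*1/6 = -46/3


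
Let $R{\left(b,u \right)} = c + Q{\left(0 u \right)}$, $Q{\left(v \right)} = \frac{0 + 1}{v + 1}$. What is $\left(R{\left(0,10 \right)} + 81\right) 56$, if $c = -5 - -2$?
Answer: $4424$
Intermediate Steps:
$Q{\left(v \right)} = \frac{1}{1 + v}$ ($Q{\left(v \right)} = 1 \frac{1}{1 + v} = \frac{1}{1 + v}$)
$c = -3$ ($c = -5 + 2 = -3$)
$R{\left(b,u \right)} = -2$ ($R{\left(b,u \right)} = -3 + \frac{1}{1 + 0 u} = -3 + \frac{1}{1 + 0} = -3 + 1^{-1} = -3 + 1 = -2$)
$\left(R{\left(0,10 \right)} + 81\right) 56 = \left(-2 + 81\right) 56 = 79 \cdot 56 = 4424$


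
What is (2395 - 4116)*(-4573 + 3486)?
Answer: 1870727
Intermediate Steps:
(2395 - 4116)*(-4573 + 3486) = -1721*(-1087) = 1870727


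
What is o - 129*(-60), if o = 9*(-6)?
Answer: 7686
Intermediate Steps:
o = -54
o - 129*(-60) = -54 - 129*(-60) = -54 + 7740 = 7686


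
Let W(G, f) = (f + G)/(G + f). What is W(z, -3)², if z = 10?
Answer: 1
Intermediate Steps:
W(G, f) = 1 (W(G, f) = (G + f)/(G + f) = 1)
W(z, -3)² = 1² = 1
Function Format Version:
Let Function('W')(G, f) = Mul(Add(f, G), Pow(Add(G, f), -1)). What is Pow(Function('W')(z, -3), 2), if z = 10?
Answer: 1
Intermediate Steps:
Function('W')(G, f) = 1 (Function('W')(G, f) = Mul(Add(G, f), Pow(Add(G, f), -1)) = 1)
Pow(Function('W')(z, -3), 2) = Pow(1, 2) = 1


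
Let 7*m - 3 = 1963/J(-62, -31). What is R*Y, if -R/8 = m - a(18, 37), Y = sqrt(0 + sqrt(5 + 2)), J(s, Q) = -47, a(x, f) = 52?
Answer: 151440*7**(1/4)/329 ≈ 748.72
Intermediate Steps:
Y = 7**(1/4) (Y = sqrt(0 + sqrt(7)) = sqrt(sqrt(7)) = 7**(1/4) ≈ 1.6266)
m = -1822/329 (m = 3/7 + (1963/(-47))/7 = 3/7 + (1963*(-1/47))/7 = 3/7 + (1/7)*(-1963/47) = 3/7 - 1963/329 = -1822/329 ≈ -5.5380)
R = 151440/329 (R = -8*(-1822/329 - 1*52) = -8*(-1822/329 - 52) = -8*(-18930/329) = 151440/329 ≈ 460.30)
R*Y = 151440*7**(1/4)/329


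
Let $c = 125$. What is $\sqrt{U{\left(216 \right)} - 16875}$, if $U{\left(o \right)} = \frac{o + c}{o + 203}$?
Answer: $\frac{26 i \sqrt{4382321}}{419} \approx 129.9 i$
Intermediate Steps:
$U{\left(o \right)} = \frac{125 + o}{203 + o}$ ($U{\left(o \right)} = \frac{o + 125}{o + 203} = \frac{125 + o}{203 + o}$)
$\sqrt{U{\left(216 \right)} - 16875} = \sqrt{\frac{125 + 216}{203 + 216} - 16875} = \sqrt{\frac{1}{419} \cdot 341 - 16875} = \sqrt{\frac{341}{419} - 16875} = \sqrt{- \frac{7070284}{419}} = \frac{26 i \sqrt{4382321}}{419}$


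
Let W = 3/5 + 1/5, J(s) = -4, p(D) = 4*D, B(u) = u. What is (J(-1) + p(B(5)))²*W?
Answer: 1024/5 ≈ 204.80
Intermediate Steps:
W = ⅘ (W = 3*(⅕) + 1*(⅕) = ⅗ + ⅕ = ⅘ ≈ 0.80000)
(J(-1) + p(B(5)))²*W = (-4 + 4*5)²*(⅘) = (-4 + 20)²*(⅘) = 16²*(⅘) = 256*(⅘) = 1024/5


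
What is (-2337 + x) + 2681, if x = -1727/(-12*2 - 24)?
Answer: 18239/48 ≈ 379.98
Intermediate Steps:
x = 1727/48 (x = -1727/(-24 - 24) = -1727/(-48) = -1727*(-1/48) = 1727/48 ≈ 35.979)
(-2337 + x) + 2681 = (-2337 + 1727/48) + 2681 = -110449/48 + 2681 = 18239/48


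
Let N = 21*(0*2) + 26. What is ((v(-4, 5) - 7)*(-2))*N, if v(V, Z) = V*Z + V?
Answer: 1612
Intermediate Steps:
v(V, Z) = V + V*Z
N = 26 (N = 21*0 + 26 = 0 + 26 = 26)
((v(-4, 5) - 7)*(-2))*N = ((-4*(1 + 5) - 7)*(-2))*26 = ((-4*6 - 7)*(-2))*26 = ((-24 - 7)*(-2))*26 = -31*(-2)*26 = 62*26 = 1612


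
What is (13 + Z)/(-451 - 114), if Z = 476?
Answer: -489/565 ≈ -0.86549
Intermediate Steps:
(13 + Z)/(-451 - 114) = (13 + 476)/(-451 - 114) = 489/(-565) = 489*(-1/565) = -489/565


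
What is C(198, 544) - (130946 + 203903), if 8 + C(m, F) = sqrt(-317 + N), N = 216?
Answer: -334857 + I*sqrt(101) ≈ -3.3486e+5 + 10.05*I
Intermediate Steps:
C(m, F) = -8 + I*sqrt(101) (C(m, F) = -8 + sqrt(-317 + 216) = -8 + sqrt(-101) = -8 + I*sqrt(101))
C(198, 544) - (130946 + 203903) = (-8 + I*sqrt(101)) - (130946 + 203903) = (-8 + I*sqrt(101)) - 1*334849 = (-8 + I*sqrt(101)) - 334849 = -334857 + I*sqrt(101)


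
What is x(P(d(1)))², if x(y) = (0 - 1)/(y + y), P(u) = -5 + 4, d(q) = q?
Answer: ¼ ≈ 0.25000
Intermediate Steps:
P(u) = -1
x(y) = -1/(2*y)
x(P(d(1)))² = (-½/(-1))² = (-½*(-1))² = (½)² = ¼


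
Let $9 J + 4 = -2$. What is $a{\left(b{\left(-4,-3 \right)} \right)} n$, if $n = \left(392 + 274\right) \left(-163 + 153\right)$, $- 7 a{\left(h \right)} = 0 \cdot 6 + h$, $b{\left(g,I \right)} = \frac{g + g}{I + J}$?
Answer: $\frac{159840}{77} \approx 2075.8$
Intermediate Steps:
$J = - \frac{2}{3}$ ($J = - \frac{4}{9} + \frac{1}{9} \left(-2\right) = - \frac{4}{9} - \frac{2}{9} = - \frac{2}{3} \approx -0.66667$)
$b{\left(g,I \right)} = \frac{2 g}{- \frac{2}{3} + I}$ ($b{\left(g,I \right)} = \frac{g + g}{I - \frac{2}{3}} = \frac{2 g}{- \frac{2}{3} + I}$)
$a{\left(h \right)} = - \frac{h}{7}$ ($a{\left(h \right)} = - \frac{0 \cdot 6 + h}{7} = - \frac{0 + h}{7} = - \frac{h}{7}$)
$n = -6660$ ($n = 666 \left(-10\right) = -6660$)
$a{\left(b{\left(-4,-3 \right)} \right)} n = - \frac{6 \left(-4\right) \frac{1}{-2 + 3 \left(-3\right)}}{7} \left(-6660\right) = - \frac{6 \left(-4\right) \frac{1}{-2 - 9}}{7} \left(-6660\right) = - \frac{6 \left(-4\right) \frac{1}{-11}}{7} \left(-6660\right) = - \frac{6 \left(-4\right) \left(- \frac{1}{11}\right)}{7} \left(-6660\right) = \left(- \frac{1}{7}\right) \frac{24}{11} \left(-6660\right) = \left(- \frac{24}{77}\right) \left(-6660\right) = \frac{159840}{77}$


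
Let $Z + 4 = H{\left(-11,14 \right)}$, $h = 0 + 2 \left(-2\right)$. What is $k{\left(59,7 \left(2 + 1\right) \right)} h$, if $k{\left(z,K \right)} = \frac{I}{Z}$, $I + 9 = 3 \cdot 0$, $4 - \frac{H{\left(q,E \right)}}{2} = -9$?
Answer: $\frac{18}{11} \approx 1.6364$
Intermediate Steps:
$H{\left(q,E \right)} = 26$ ($H{\left(q,E \right)} = 8 - -18 = 8 + 18 = 26$)
$I = -9$ ($I = -9 + 3 \cdot 0 = -9 + 0 = -9$)
$h = -4$ ($h = 0 - 4 = -4$)
$Z = 22$ ($Z = -4 + 26 = 22$)
$k{\left(z,K \right)} = - \frac{9}{22}$
$k{\left(59,7 \left(2 + 1\right) \right)} h = \left(- \frac{9}{22}\right) \left(-4\right) = \frac{18}{11}$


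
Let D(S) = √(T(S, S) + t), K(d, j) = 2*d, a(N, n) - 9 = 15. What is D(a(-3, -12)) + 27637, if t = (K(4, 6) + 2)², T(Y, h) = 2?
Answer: 27637 + √102 ≈ 27647.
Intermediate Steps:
a(N, n) = 24 (a(N, n) = 9 + 15 = 24)
t = 100 (t = (2*4 + 2)² = (8 + 2)² = 10² = 100)
D(S) = √102 (D(S) = √(2 + 100) = √102)
D(a(-3, -12)) + 27637 = √102 + 27637 = 27637 + √102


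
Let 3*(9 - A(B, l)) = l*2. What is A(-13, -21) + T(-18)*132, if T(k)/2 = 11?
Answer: 2927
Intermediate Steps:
A(B, l) = 9 - 2*l/3 (A(B, l) = 9 - l*2/3 = 9 - 2*l/3)
T(k) = 22 (T(k) = 2*11 = 22)
A(-13, -21) + T(-18)*132 = (9 - ⅔*(-21)) + 22*132 = (9 + 14) + 2904 = 23 + 2904 = 2927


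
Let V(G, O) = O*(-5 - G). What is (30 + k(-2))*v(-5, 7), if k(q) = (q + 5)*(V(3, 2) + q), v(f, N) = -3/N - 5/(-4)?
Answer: -138/7 ≈ -19.714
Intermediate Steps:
v(f, N) = 5/4 - 3/N (v(f, N) = -3/N - 5*(-¼) = -3/N + 5/4 = 5/4 - 3/N)
k(q) = (-16 + q)*(5 + q) (k(q) = (q + 5)*(-1*2*(5 + 3) + q) = (5 + q)*(-1*2*8 + q) = (5 + q)*(-16 + q) = (-16 + q)*(5 + q))
(30 + k(-2))*v(-5, 7) = (30 + (-80 + (-2)² - 11*(-2)))*(5/4 - 3/7) = (30 + (-80 + 4 + 22))*(5/4 - 3*⅐) = (30 - 54)*(5/4 - 3/7) = -24*23/28 = -138/7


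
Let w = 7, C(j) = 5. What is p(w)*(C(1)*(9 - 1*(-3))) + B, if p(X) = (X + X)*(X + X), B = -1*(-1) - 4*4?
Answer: 11745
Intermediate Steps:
B = -15 (B = 1 - 16 = -15)
p(X) = 4*X² (p(X) = (2*X)*(2*X) = 4*X²)
p(w)*(C(1)*(9 - 1*(-3))) + B = (4*7²)*(5*(9 - 1*(-3))) - 15 = (4*49)*(5*(9 + 3)) - 15 = 196*(5*12) - 15 = 196*60 - 15 = 11760 - 15 = 11745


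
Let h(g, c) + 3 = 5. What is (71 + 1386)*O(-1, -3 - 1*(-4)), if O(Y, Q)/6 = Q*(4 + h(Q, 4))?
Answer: 52452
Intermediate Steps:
h(g, c) = 2 (h(g, c) = -3 + 5 = 2)
O(Y, Q) = 36*Q (O(Y, Q) = 6*(Q*(4 + 2)) = 6*(Q*6) = 6*(6*Q) = 36*Q)
(71 + 1386)*O(-1, -3 - 1*(-4)) = (71 + 1386)*(36*(-3 - 1*(-4))) = 1457*(36*(-3 + 4)) = 1457*(36*1) = 1457*36 = 52452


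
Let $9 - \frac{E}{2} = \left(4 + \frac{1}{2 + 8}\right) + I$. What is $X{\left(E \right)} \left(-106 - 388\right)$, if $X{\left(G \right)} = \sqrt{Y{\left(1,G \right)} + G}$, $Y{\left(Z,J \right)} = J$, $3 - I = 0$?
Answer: $- \frac{494 \sqrt{190}}{5} \approx -1361.9$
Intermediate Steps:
$I = 3$ ($I = 3 - 0 = 3 + 0 = 3$)
$E = \frac{19}{5}$ ($E = 18 - 2 \left(\left(4 + \frac{1}{2 + 8}\right) + 3\right) = 18 - 2 \left(\left(4 + \frac{1}{10}\right) + 3\right) = 18 - 2 \left(\frac{41}{10} + 3\right) = 18 - \frac{71}{5} = \frac{19}{5} \approx 3.8$)
$X{\left(G \right)} = \sqrt{2} \sqrt{G}$ ($X{\left(G \right)} = \sqrt{G + G} = \sqrt{2 G} = \sqrt{2} \sqrt{G}$)
$X{\left(E \right)} \left(-106 - 388\right) = \sqrt{2} \sqrt{\frac{19}{5}} \left(-106 - 388\right) = \sqrt{2} \frac{\sqrt{95}}{5} \left(-494\right) = \frac{\sqrt{190}}{5} \left(-494\right) = - \frac{494 \sqrt{190}}{5}$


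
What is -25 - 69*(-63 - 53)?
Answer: 7979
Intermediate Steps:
-25 - 69*(-63 - 53) = -25 - 69*(-116) = -25 + 8004 = 7979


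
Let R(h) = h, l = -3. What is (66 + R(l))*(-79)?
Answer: -4977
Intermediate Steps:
(66 + R(l))*(-79) = (66 - 3)*(-79) = 63*(-79) = -4977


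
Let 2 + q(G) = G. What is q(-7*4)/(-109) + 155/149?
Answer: 21365/16241 ≈ 1.3155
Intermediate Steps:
q(G) = -2 + G
q(-7*4)/(-109) + 155/149 = (-2 - 7*4)/(-109) + 155/149 = (-2 - 28)*(-1/109) + 155*(1/149) = -30*(-1/109) + 155/149 = 30/109 + 155/149 = 21365/16241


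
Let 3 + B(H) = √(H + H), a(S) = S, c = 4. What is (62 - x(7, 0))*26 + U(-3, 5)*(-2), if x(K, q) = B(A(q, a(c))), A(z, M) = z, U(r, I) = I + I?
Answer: 1670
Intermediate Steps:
U(r, I) = 2*I
B(H) = -3 + √2*√H (B(H) = -3 + √(H + H) = -3 + √(2*H) = -3 + √2*√H)
x(K, q) = -3 + √2*√q
(62 - x(7, 0))*26 + U(-3, 5)*(-2) = (62 - (-3 + √2*√0))*26 + (2*5)*(-2) = (62 - (-3 + √2*0))*26 + 10*(-2) = (62 - (-3 + 0))*26 - 20 = (62 - 1*(-3))*26 - 20 = (62 + 3)*26 - 20 = 65*26 - 20 = 1690 - 20 = 1670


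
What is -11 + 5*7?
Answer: 24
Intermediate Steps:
-11 + 5*7 = -11 + 35 = 24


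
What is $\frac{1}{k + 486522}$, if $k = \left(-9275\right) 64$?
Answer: $- \frac{1}{107078} \approx -9.339 \cdot 10^{-6}$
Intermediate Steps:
$k = -593600$
$\frac{1}{k + 486522} = \frac{1}{-593600 + 486522} = \frac{1}{-107078} = - \frac{1}{107078}$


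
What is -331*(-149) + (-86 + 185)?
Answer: 49418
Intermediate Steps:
-331*(-149) + (-86 + 185) = 49319 + 99 = 49418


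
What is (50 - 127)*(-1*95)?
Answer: 7315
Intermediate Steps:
(50 - 127)*(-1*95) = -77*(-95) = 7315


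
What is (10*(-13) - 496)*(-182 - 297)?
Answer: 299854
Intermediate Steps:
(10*(-13) - 496)*(-182 - 297) = (-130 - 496)*(-479) = -626*(-479) = 299854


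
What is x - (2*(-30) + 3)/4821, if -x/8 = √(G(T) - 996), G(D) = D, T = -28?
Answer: 19/1607 - 256*I ≈ 0.011823 - 256.0*I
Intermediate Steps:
x = -256*I (x = -8*√(-28 - 996) = -256*I ≈ -256.0*I)
x - (2*(-30) + 3)/4821 = -256*I - (2*(-30) + 3)/4821 = -256*I - (-60 + 3)/4821 = -256*I - (-57)/4821 = -256*I - 1*(-19/1607) = -256*I + 19/1607 = 19/1607 - 256*I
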